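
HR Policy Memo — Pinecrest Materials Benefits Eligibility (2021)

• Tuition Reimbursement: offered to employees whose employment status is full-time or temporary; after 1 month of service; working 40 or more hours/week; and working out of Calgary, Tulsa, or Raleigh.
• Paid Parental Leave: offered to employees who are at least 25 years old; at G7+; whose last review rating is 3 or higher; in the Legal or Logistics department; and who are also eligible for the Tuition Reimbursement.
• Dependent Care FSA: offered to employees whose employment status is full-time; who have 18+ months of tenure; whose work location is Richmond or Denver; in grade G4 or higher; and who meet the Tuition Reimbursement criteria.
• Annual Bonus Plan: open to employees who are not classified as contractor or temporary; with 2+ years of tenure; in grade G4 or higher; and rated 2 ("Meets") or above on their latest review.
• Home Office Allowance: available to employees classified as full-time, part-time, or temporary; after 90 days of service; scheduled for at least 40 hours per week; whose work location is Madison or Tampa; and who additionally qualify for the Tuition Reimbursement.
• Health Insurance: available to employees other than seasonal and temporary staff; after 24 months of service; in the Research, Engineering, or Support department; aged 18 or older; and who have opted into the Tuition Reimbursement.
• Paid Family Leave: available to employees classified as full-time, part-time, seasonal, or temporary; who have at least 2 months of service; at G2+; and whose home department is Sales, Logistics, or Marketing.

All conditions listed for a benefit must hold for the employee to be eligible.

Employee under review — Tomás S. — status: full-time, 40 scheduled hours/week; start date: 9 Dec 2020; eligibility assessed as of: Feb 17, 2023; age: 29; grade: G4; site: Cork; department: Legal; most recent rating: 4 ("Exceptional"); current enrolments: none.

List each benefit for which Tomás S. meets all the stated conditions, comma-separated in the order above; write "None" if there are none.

Annual Bonus Plan

Service from 9 Dec 2020 to Feb 17, 2023: 800 days.
Tuition Reimbursement — status full-time ✓; service 800 days ≥ 1 month (≈30 days) ✓; 40 hrs/wk ≥ 40 ✓; site Cork ✗ (not Calgary, Tulsa, or Raleigh) → not eligible.
Paid Parental Leave — age 29 ≥ 25 ✓; grade G4 < G7 ✗ → not eligible.
Dependent Care FSA — status full-time ✓; service 800 days ≥ 18 months (≈540 days) ✓; site Cork ✗ (not Richmond or Denver) → not eligible.
Annual Bonus Plan — status full-time ✓ (not excluded); service 800 days ≥ 2 years (≈730 days) ✓; grade G4 ≥ G4 ✓; rating 4 ≥ 2 ✓ → eligible.
Home Office Allowance — status full-time ✓; service 800 days ≥ 90 days ✓; 40 hrs/wk ≥ 40 ✓; site Cork ✗ (not Madison or Tampa) → not eligible.
Health Insurance — status full-time ✓ (not excluded); service 800 days ≥ 24 months (≈720 days) ✓; dept Legal ✗ → not eligible.
Paid Family Leave — status full-time ✓; service 800 days ≥ 2 months (≈60 days) ✓; grade G4 ≥ G2 ✓; dept Legal ✗ → not eligible.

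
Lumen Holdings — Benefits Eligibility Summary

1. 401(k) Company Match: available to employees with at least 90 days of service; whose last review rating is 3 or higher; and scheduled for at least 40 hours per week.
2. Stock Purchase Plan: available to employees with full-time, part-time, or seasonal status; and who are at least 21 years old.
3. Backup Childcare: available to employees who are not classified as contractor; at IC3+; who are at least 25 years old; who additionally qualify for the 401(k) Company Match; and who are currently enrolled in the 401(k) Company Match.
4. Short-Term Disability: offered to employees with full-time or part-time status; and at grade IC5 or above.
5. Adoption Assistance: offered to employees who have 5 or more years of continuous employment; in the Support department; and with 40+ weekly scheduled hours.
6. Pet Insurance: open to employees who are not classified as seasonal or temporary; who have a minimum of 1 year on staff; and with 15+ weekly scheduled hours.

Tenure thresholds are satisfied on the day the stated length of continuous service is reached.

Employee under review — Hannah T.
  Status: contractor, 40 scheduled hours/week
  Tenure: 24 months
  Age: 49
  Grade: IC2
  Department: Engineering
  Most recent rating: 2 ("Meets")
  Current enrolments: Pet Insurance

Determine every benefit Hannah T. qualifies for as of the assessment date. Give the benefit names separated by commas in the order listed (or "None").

Pet Insurance

401(k) Company Match — service 24 months ≥ 90 days ✓; rating 2 < 3 ✗ → not eligible.
Stock Purchase Plan — status contractor ✗ (requires full-time, part-time, or seasonal) → not eligible.
Backup Childcare — status contractor ✗ (excluded) → not eligible.
Short-Term Disability — status contractor ✗ (requires full-time or part-time) → not eligible.
Adoption Assistance — service 24 months < 5 years (≈1825 days) ✗ → not eligible.
Pet Insurance — status contractor ✓ (not excluded); service 24 months ≥ 1 year (≈365 days) ✓; 40 hrs/wk ≥ 15 ✓ → eligible.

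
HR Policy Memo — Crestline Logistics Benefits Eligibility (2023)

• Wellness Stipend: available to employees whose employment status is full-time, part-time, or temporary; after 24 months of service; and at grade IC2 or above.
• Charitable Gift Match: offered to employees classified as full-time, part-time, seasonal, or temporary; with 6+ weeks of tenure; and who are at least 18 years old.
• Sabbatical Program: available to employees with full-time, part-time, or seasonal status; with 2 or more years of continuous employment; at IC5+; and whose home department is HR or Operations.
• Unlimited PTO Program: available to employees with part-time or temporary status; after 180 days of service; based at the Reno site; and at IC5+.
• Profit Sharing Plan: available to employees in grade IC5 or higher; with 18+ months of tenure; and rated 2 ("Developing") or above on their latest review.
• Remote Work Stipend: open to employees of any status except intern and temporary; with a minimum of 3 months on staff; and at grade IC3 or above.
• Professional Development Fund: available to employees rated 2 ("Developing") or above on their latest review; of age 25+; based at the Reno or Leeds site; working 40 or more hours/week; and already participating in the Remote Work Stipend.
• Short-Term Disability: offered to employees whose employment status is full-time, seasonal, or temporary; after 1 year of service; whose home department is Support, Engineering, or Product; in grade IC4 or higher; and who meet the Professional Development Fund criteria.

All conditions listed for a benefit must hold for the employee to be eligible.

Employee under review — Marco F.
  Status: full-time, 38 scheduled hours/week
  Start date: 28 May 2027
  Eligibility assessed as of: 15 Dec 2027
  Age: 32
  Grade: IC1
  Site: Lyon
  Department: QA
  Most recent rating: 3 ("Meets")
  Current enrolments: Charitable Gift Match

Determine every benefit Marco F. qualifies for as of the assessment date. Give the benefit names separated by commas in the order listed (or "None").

Service from 28 May 2027 to 15 Dec 2027: 201 days.
Wellness Stipend — status full-time ✓; service 201 days < 24 months (≈720 days) ✗ → not eligible.
Charitable Gift Match — status full-time ✓; service 201 days ≥ 6 weeks (≈42 days) ✓; age 32 ≥ 18 ✓ → eligible.
Sabbatical Program — status full-time ✓; service 201 days < 2 years (≈730 days) ✗ → not eligible.
Unlimited PTO Program — status full-time ✗ (requires part-time or temporary) → not eligible.
Profit Sharing Plan — grade IC1 < IC5 ✗ → not eligible.
Remote Work Stipend — status full-time ✓ (not excluded); service 201 days ≥ 3 months (≈90 days) ✓; grade IC1 < IC3 ✗ → not eligible.
Professional Development Fund — rating 3 ≥ 2 ✓; age 32 ≥ 25 ✓; site Lyon ✗ (not Reno or Leeds) → not eligible.
Short-Term Disability — status full-time ✓; service 201 days < 1 year (≈365 days) ✗ → not eligible.

Charitable Gift Match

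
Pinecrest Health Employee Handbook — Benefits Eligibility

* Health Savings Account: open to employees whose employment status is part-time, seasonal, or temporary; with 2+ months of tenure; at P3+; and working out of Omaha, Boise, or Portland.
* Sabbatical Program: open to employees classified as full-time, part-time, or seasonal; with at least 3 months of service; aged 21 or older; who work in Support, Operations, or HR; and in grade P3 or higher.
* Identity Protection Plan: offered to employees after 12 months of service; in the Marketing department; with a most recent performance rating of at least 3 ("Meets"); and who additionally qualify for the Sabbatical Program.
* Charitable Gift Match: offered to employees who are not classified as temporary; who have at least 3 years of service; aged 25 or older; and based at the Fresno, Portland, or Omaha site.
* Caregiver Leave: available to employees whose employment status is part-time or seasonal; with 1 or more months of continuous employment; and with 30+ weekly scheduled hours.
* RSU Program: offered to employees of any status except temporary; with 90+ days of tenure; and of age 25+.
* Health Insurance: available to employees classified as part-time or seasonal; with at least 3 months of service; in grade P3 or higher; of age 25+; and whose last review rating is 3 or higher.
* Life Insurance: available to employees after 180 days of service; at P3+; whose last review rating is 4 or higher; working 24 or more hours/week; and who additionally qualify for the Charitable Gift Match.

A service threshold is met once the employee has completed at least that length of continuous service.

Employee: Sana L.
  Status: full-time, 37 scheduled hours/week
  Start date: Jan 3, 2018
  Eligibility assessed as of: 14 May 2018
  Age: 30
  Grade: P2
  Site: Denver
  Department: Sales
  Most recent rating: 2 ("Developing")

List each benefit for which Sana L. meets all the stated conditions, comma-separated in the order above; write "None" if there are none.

RSU Program

Service from Jan 3, 2018 to 14 May 2018: 131 days.
Health Savings Account — status full-time ✗ (requires part-time, seasonal, or temporary) → not eligible.
Sabbatical Program — status full-time ✓; service 131 days ≥ 3 months (≈90 days) ✓; age 30 ≥ 21 ✓; dept Sales ✗ → not eligible.
Identity Protection Plan — service 131 days < 12 months (≈360 days) ✗ → not eligible.
Charitable Gift Match — status full-time ✓ (not excluded); service 131 days < 3 years (≈1095 days) ✗ → not eligible.
Caregiver Leave — status full-time ✗ (requires part-time or seasonal) → not eligible.
RSU Program — status full-time ✓ (not excluded); service 131 days ≥ 90 days ✓; age 30 ≥ 25 ✓ → eligible.
Health Insurance — status full-time ✗ (requires part-time or seasonal) → not eligible.
Life Insurance — service 131 days < 180 days ✗ → not eligible.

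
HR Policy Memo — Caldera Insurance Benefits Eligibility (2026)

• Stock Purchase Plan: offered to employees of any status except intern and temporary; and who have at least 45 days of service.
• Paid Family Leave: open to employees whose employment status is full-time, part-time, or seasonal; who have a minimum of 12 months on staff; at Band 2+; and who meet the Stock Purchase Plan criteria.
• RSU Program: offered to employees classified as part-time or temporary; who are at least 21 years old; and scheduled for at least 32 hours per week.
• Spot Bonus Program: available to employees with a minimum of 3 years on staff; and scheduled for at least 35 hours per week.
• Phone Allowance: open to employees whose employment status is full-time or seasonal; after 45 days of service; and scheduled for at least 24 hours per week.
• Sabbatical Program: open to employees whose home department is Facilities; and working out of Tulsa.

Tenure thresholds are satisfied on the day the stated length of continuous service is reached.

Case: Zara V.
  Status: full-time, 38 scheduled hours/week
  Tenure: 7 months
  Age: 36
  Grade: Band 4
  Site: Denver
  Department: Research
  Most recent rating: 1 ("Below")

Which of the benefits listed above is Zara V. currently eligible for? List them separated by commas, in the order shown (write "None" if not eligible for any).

Stock Purchase Plan, Phone Allowance

Stock Purchase Plan — status full-time ✓ (not excluded); service 7 months ≥ 45 days ✓ → eligible.
Paid Family Leave — status full-time ✓; service 7 months < 12 months ✗ → not eligible.
RSU Program — status full-time ✗ (requires part-time or temporary) → not eligible.
Spot Bonus Program — service 7 months < 3 years (≈1095 days) ✗ → not eligible.
Phone Allowance — status full-time ✓; service 7 months ≥ 45 days ✓; 38 hrs/wk ≥ 24 ✓ → eligible.
Sabbatical Program — dept Research ✗ → not eligible.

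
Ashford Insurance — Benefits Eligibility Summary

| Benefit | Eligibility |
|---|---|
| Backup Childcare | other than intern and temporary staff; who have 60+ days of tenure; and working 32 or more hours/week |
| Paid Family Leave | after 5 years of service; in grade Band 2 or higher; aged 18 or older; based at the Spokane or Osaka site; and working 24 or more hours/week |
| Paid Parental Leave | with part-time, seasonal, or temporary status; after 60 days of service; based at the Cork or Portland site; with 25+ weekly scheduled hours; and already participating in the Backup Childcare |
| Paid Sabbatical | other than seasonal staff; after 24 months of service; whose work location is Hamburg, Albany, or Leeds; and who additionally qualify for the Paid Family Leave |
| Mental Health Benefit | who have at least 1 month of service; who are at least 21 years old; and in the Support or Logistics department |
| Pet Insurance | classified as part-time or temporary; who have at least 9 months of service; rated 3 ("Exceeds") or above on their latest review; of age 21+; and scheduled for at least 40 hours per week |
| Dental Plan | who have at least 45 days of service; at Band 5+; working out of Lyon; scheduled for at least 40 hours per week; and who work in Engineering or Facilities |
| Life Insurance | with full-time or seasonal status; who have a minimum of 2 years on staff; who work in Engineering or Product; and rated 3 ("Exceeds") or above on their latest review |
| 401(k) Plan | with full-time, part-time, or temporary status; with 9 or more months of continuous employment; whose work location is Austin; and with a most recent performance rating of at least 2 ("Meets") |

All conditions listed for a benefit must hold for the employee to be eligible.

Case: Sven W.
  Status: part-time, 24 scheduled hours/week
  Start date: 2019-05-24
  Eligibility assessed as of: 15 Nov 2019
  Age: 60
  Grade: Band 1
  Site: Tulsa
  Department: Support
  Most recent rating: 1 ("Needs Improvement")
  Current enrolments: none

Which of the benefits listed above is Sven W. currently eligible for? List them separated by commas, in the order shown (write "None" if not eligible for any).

Service from 2019-05-24 to 15 Nov 2019: 175 days.
Backup Childcare — status part-time ✓ (not excluded); service 175 days ≥ 60 days ✓; 24 hrs/wk < 32 ✗ → not eligible.
Paid Family Leave — service 175 days < 5 years (≈1825 days) ✗ → not eligible.
Paid Parental Leave — status part-time ✓; service 175 days ≥ 60 days ✓; site Tulsa ✗ (not Cork or Portland) → not eligible.
Paid Sabbatical — status part-time ✓ (not excluded); service 175 days < 24 months (≈720 days) ✗ → not eligible.
Mental Health Benefit — service 175 days ≥ 1 month (≈30 days) ✓; age 60 ≥ 21 ✓; dept Support ✓ → eligible.
Pet Insurance — status part-time ✓; service 175 days < 9 months (≈270 days) ✗ → not eligible.
Dental Plan — service 175 days ≥ 45 days ✓; grade Band 1 < Band 5 ✗ → not eligible.
Life Insurance — status part-time ✗ (requires full-time or seasonal) → not eligible.
401(k) Plan — status part-time ✓; service 175 days < 9 months (≈270 days) ✗ → not eligible.

Mental Health Benefit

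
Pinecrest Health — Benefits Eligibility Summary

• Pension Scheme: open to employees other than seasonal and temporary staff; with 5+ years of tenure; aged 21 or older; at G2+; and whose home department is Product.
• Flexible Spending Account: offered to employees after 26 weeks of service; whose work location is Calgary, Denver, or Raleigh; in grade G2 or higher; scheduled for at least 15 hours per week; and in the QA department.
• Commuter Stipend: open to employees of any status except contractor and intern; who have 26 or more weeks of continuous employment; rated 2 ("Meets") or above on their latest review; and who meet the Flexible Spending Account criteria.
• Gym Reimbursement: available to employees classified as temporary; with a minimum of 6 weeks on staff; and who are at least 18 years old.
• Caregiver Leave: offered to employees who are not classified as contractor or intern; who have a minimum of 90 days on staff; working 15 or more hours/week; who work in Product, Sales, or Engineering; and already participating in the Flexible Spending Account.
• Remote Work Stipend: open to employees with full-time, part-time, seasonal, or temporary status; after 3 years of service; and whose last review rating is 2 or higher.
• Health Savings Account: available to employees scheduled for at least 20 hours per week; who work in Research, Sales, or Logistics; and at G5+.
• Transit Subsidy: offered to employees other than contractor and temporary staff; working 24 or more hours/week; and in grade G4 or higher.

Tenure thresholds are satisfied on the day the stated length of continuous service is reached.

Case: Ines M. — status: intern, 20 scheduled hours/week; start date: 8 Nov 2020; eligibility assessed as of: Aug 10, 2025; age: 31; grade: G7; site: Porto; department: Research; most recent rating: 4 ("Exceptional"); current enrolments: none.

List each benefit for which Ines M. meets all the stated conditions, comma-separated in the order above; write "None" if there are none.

Health Savings Account

Service from 8 Nov 2020 to Aug 10, 2025: 1736 days.
Pension Scheme — status intern ✓ (not excluded); service 1736 days < 5 years (≈1825 days) ✗ → not eligible.
Flexible Spending Account — service 1736 days ≥ 26 weeks (≈182 days) ✓; site Porto ✗ (not Calgary, Denver, or Raleigh) → not eligible.
Commuter Stipend — status intern ✗ (excluded) → not eligible.
Gym Reimbursement — status intern ✗ (requires temporary) → not eligible.
Caregiver Leave — status intern ✗ (excluded) → not eligible.
Remote Work Stipend — status intern ✗ (requires full-time, part-time, seasonal, or temporary) → not eligible.
Health Savings Account — 20 hrs/wk ≥ 20 ✓; dept Research ✓; grade G7 ≥ G5 ✓ → eligible.
Transit Subsidy — status intern ✓ (not excluded); 20 hrs/wk < 24 ✗ → not eligible.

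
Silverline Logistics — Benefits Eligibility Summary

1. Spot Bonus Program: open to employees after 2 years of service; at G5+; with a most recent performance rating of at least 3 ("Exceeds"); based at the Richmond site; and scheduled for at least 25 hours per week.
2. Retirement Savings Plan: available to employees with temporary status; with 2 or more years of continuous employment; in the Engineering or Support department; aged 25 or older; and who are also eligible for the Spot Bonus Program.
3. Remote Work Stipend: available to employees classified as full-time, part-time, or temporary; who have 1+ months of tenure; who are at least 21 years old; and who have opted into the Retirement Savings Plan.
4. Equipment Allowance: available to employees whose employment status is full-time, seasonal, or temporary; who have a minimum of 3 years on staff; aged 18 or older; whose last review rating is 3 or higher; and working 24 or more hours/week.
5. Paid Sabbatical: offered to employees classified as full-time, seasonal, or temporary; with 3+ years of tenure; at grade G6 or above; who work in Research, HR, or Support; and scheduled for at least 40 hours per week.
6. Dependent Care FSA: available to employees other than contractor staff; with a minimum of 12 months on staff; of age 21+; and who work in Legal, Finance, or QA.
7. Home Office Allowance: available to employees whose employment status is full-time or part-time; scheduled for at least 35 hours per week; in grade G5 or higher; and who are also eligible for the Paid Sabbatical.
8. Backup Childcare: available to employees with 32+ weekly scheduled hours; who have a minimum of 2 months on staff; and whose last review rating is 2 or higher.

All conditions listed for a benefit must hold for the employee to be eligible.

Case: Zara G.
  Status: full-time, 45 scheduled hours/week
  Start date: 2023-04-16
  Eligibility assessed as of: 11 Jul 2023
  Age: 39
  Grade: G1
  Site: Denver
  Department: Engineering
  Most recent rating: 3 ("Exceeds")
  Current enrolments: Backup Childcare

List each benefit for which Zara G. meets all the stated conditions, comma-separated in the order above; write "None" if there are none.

Service from 2023-04-16 to 11 Jul 2023: 86 days.
Spot Bonus Program — service 86 days < 2 years (≈730 days) ✗ → not eligible.
Retirement Savings Plan — status full-time ✗ (requires temporary) → not eligible.
Remote Work Stipend — status full-time ✓; service 86 days ≥ 1 month (≈30 days) ✓; age 39 ≥ 21 ✓; not enrolled in Retirement Savings Plan ✗ → not eligible.
Equipment Allowance — status full-time ✓; service 86 days < 3 years (≈1095 days) ✗ → not eligible.
Paid Sabbatical — status full-time ✓; service 86 days < 3 years (≈1095 days) ✗ → not eligible.
Dependent Care FSA — status full-time ✓ (not excluded); service 86 days < 12 months (≈360 days) ✗ → not eligible.
Home Office Allowance — status full-time ✓; 45 hrs/wk ≥ 35 ✓; grade G1 < G5 ✗ → not eligible.
Backup Childcare — 45 hrs/wk ≥ 32 ✓; service 86 days ≥ 2 months (≈60 days) ✓; rating 3 ≥ 2 ✓ → eligible.

Backup Childcare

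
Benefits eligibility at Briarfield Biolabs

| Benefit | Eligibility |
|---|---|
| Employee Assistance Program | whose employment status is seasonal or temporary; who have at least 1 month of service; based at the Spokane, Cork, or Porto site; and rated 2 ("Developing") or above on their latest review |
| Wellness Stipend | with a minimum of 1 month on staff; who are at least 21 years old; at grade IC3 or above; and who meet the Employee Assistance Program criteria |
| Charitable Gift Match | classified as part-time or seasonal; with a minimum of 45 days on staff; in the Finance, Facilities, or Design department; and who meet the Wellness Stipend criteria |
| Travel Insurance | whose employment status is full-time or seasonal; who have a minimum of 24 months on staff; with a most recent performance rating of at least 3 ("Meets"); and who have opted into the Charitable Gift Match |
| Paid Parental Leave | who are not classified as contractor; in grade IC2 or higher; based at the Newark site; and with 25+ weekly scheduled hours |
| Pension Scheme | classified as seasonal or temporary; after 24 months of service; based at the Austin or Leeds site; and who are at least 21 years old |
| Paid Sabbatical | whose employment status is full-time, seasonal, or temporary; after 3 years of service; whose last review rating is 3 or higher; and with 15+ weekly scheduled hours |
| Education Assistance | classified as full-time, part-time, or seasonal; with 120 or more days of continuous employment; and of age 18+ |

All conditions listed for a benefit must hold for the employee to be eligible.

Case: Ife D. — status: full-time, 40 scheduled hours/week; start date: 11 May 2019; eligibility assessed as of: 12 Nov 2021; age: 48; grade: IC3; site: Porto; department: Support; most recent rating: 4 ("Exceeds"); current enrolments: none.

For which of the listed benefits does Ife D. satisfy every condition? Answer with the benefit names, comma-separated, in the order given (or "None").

Education Assistance

Service from 11 May 2019 to 12 Nov 2021: 916 days.
Employee Assistance Program — status full-time ✗ (requires seasonal or temporary) → not eligible.
Wellness Stipend — service 916 days ≥ 1 month (≈30 days) ✓; age 48 ≥ 21 ✓; grade IC3 ≥ IC3 ✓; not eligible for Employee Assistance Program ✗ → not eligible.
Charitable Gift Match — status full-time ✗ (requires part-time or seasonal) → not eligible.
Travel Insurance — status full-time ✓; service 916 days ≥ 24 months (≈720 days) ✓; rating 4 ≥ 3 ✓; not enrolled in Charitable Gift Match ✗ → not eligible.
Paid Parental Leave — status full-time ✓ (not excluded); grade IC3 ≥ IC2 ✓; site Porto ✗ (not Newark) → not eligible.
Pension Scheme — status full-time ✗ (requires seasonal or temporary) → not eligible.
Paid Sabbatical — status full-time ✓; service 916 days < 3 years (≈1095 days) ✗ → not eligible.
Education Assistance — status full-time ✓; service 916 days ≥ 120 days ✓; age 48 ≥ 18 ✓ → eligible.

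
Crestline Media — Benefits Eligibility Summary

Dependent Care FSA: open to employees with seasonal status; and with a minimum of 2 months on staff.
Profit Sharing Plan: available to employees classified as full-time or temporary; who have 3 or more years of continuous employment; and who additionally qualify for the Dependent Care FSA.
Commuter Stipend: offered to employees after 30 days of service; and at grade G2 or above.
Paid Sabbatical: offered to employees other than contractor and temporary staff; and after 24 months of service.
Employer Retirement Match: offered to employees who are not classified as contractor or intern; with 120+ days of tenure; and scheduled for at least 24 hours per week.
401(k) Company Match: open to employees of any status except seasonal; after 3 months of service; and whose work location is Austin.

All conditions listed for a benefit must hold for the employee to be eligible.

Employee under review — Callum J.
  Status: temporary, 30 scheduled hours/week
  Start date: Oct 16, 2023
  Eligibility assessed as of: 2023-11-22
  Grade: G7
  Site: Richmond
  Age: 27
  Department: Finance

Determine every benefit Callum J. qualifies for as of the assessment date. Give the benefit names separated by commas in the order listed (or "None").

Service from Oct 16, 2023 to 2023-11-22: 37 days.
Dependent Care FSA — status temporary ✗ (requires seasonal) → not eligible.
Profit Sharing Plan — status temporary ✓; service 37 days < 3 years (≈1095 days) ✗ → not eligible.
Commuter Stipend — service 37 days ≥ 30 days ✓; grade G7 ≥ G2 ✓ → eligible.
Paid Sabbatical — status temporary ✗ (excluded) → not eligible.
Employer Retirement Match — status temporary ✓ (not excluded); service 37 days < 120 days ✗ → not eligible.
401(k) Company Match — status temporary ✓ (not excluded); service 37 days < 3 months (≈90 days) ✗ → not eligible.

Commuter Stipend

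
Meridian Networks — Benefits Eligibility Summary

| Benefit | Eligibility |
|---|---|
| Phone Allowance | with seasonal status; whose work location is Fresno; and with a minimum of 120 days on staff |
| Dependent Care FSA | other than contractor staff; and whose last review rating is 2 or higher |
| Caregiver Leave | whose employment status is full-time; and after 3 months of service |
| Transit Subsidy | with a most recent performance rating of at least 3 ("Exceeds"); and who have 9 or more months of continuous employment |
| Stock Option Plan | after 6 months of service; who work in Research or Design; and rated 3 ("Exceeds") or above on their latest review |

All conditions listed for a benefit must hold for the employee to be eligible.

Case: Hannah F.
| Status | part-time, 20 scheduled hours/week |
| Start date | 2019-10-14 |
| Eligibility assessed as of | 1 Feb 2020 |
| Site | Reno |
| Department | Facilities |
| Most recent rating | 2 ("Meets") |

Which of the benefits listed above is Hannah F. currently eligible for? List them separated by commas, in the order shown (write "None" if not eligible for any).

Dependent Care FSA

Service from 2019-10-14 to 1 Feb 2020: 110 days.
Phone Allowance — status part-time ✗ (requires seasonal) → not eligible.
Dependent Care FSA — status part-time ✓ (not excluded); rating 2 ≥ 2 ✓ → eligible.
Caregiver Leave — status part-time ✗ (requires full-time) → not eligible.
Transit Subsidy — rating 2 < 3 ✗ → not eligible.
Stock Option Plan — service 110 days < 6 months (≈180 days) ✗ → not eligible.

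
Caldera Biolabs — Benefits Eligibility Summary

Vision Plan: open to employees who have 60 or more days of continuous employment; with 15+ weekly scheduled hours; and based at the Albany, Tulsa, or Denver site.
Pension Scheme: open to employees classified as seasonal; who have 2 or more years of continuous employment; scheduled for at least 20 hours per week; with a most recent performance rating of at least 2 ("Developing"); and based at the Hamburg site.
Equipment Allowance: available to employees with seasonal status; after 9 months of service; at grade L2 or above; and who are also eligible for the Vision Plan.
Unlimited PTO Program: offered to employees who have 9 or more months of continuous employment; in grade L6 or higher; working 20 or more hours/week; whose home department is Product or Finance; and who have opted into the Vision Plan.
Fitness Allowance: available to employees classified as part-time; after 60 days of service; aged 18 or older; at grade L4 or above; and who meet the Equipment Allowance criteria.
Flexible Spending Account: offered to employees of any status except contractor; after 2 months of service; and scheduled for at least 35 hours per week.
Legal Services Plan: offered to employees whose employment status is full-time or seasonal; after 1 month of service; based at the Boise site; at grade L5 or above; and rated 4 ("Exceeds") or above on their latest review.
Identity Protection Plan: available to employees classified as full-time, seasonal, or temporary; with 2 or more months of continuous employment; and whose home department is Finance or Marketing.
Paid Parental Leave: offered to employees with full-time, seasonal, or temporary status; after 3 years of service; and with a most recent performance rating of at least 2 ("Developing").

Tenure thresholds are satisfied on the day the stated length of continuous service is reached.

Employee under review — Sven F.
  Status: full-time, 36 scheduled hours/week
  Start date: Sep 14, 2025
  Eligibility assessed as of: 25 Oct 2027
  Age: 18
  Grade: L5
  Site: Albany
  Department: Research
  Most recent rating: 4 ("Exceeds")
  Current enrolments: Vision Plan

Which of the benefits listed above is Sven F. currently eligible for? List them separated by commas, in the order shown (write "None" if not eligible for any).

Service from Sep 14, 2025 to 25 Oct 2027: 771 days.
Vision Plan — service 771 days ≥ 60 days ✓; 36 hrs/wk ≥ 15 ✓; site Albany ✓ → eligible.
Pension Scheme — status full-time ✗ (requires seasonal) → not eligible.
Equipment Allowance — status full-time ✗ (requires seasonal) → not eligible.
Unlimited PTO Program — service 771 days ≥ 9 months (≈270 days) ✓; grade L5 < L6 ✗ → not eligible.
Fitness Allowance — status full-time ✗ (requires part-time) → not eligible.
Flexible Spending Account — status full-time ✓ (not excluded); service 771 days ≥ 2 months (≈60 days) ✓; 36 hrs/wk ≥ 35 ✓ → eligible.
Legal Services Plan — status full-time ✓; service 771 days ≥ 1 month (≈30 days) ✓; site Albany ✗ (not Boise) → not eligible.
Identity Protection Plan — status full-time ✓; service 771 days ≥ 2 months (≈60 days) ✓; dept Research ✗ → not eligible.
Paid Parental Leave — status full-time ✓; service 771 days < 3 years (≈1095 days) ✗ → not eligible.

Vision Plan, Flexible Spending Account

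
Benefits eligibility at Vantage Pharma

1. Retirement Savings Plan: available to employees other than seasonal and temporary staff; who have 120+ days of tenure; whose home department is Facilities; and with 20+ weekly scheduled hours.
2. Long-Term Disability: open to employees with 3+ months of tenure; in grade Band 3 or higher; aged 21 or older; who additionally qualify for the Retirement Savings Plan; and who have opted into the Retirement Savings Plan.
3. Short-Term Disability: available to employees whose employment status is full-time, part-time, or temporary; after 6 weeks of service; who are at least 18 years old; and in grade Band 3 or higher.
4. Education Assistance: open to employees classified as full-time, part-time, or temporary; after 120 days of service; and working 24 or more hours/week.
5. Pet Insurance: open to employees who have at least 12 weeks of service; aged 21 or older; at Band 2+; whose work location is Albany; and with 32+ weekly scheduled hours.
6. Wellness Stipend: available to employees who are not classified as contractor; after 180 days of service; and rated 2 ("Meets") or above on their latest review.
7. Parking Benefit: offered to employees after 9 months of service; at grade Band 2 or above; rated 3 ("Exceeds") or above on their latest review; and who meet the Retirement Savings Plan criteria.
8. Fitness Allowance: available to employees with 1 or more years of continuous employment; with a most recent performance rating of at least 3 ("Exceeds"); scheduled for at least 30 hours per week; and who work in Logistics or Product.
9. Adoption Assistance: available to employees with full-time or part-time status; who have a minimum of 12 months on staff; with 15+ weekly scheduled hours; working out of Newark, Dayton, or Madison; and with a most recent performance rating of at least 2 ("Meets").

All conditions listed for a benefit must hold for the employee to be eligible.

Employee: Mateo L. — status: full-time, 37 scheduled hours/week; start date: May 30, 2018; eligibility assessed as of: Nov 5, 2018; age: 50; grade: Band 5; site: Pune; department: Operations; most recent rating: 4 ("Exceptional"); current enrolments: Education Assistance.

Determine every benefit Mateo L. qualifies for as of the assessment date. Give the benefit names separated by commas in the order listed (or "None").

Short-Term Disability, Education Assistance

Service from May 30, 2018 to Nov 5, 2018: 159 days.
Retirement Savings Plan — status full-time ✓ (not excluded); service 159 days ≥ 120 days ✓; dept Operations ✗ → not eligible.
Long-Term Disability — service 159 days ≥ 3 months (≈90 days) ✓; grade Band 5 ≥ Band 3 ✓; age 50 ≥ 21 ✓; not eligible for Retirement Savings Plan ✗ → not eligible.
Short-Term Disability — status full-time ✓; service 159 days ≥ 6 weeks (≈42 days) ✓; age 50 ≥ 18 ✓; grade Band 5 ≥ Band 3 ✓ → eligible.
Education Assistance — status full-time ✓; service 159 days ≥ 120 days ✓; 37 hrs/wk ≥ 24 ✓ → eligible.
Pet Insurance — service 159 days ≥ 12 weeks (≈84 days) ✓; age 50 ≥ 21 ✓; grade Band 5 ≥ Band 2 ✓; site Pune ✗ (not Albany) → not eligible.
Wellness Stipend — status full-time ✓ (not excluded); service 159 days < 180 days ✗ → not eligible.
Parking Benefit — service 159 days < 9 months (≈270 days) ✗ → not eligible.
Fitness Allowance — service 159 days < 1 year (≈365 days) ✗ → not eligible.
Adoption Assistance — status full-time ✓; service 159 days < 12 months (≈360 days) ✗ → not eligible.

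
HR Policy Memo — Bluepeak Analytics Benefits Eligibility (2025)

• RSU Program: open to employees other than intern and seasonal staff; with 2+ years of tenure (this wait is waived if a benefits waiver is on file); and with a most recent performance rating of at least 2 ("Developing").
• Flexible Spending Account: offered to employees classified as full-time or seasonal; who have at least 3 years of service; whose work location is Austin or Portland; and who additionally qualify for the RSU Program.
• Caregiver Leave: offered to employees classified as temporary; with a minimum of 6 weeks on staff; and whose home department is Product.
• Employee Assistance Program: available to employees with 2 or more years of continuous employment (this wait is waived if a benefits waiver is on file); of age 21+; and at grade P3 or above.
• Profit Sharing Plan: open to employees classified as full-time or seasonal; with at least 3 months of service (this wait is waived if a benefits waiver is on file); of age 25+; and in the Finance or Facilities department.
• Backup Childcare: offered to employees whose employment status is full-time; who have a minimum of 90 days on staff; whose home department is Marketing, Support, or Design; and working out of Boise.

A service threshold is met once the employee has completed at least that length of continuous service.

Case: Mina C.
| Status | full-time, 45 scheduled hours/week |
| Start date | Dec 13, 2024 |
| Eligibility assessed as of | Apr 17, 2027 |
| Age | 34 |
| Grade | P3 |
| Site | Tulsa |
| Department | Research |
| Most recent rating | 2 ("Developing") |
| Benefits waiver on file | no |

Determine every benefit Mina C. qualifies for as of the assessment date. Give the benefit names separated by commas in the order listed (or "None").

RSU Program, Employee Assistance Program

Service from Dec 13, 2024 to Apr 17, 2027: 855 days.
RSU Program — status full-time ✓ (not excluded); no waiver, service 855 days ≥ 2 years (≈730 days) ✓; rating 2 ≥ 2 ✓ → eligible.
Flexible Spending Account — status full-time ✓; service 855 days < 3 years (≈1095 days) ✗ → not eligible.
Caregiver Leave — status full-time ✗ (requires temporary) → not eligible.
Employee Assistance Program — no waiver, service 855 days ≥ 2 years (≈730 days) ✓; age 34 ≥ 21 ✓; grade P3 ≥ P3 ✓ → eligible.
Profit Sharing Plan — status full-time ✓; no waiver, service 855 days ≥ 3 months (≈90 days) ✓; age 34 ≥ 25 ✓; dept Research ✗ → not eligible.
Backup Childcare — status full-time ✓; service 855 days ≥ 90 days ✓; dept Research ✗ → not eligible.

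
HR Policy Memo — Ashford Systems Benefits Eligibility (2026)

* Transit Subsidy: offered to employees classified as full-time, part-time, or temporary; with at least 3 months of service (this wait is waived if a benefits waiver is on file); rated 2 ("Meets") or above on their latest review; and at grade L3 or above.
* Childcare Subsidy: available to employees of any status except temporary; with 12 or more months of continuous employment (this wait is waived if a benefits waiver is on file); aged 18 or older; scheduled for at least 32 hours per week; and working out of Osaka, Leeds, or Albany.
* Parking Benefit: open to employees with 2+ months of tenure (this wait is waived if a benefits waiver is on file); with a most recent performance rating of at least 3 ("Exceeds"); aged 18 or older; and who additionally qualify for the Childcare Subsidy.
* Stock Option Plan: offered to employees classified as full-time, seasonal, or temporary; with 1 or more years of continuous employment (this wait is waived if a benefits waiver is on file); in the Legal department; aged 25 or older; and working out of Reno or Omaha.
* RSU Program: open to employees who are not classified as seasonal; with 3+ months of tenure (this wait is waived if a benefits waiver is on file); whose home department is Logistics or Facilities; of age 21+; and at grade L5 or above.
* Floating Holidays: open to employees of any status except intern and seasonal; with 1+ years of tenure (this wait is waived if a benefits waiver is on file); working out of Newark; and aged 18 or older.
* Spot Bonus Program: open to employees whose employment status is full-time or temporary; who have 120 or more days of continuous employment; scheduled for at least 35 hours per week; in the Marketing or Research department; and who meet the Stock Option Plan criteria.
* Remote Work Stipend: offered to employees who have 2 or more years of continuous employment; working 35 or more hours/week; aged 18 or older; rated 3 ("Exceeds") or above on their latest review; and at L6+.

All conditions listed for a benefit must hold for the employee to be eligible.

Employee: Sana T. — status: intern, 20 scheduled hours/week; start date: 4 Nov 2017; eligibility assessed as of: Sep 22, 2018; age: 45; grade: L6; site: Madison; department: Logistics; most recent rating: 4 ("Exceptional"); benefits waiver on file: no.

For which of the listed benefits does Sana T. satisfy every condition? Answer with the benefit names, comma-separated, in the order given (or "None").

Service from 4 Nov 2017 to Sep 22, 2018: 322 days.
Transit Subsidy — status intern ✗ (requires full-time, part-time, or temporary) → not eligible.
Childcare Subsidy — status intern ✓ (not excluded); no waiver, service 322 days < 12 months (≈360 days) ✗ → not eligible.
Parking Benefit — no waiver, service 322 days ≥ 2 months (≈60 days) ✓; rating 4 ≥ 3 ✓; age 45 ≥ 18 ✓; not eligible for Childcare Subsidy ✗ → not eligible.
Stock Option Plan — status intern ✗ (requires full-time, seasonal, or temporary) → not eligible.
RSU Program — status intern ✓ (not excluded); no waiver, service 322 days ≥ 3 months (≈90 days) ✓; dept Logistics ✓; age 45 ≥ 21 ✓; grade L6 ≥ L5 ✓ → eligible.
Floating Holidays — status intern ✗ (excluded) → not eligible.
Spot Bonus Program — status intern ✗ (requires full-time or temporary) → not eligible.
Remote Work Stipend — service 322 days < 2 years (≈730 days) ✗ → not eligible.

RSU Program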